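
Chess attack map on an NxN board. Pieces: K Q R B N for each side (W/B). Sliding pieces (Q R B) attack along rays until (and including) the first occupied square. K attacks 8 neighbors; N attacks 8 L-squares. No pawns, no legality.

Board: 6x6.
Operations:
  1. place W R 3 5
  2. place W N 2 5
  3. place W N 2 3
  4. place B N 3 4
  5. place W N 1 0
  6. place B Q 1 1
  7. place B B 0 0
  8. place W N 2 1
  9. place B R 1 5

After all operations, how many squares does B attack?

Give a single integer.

Answer: 19

Derivation:
Op 1: place WR@(3,5)
Op 2: place WN@(2,5)
Op 3: place WN@(2,3)
Op 4: place BN@(3,4)
Op 5: place WN@(1,0)
Op 6: place BQ@(1,1)
Op 7: place BB@(0,0)
Op 8: place WN@(2,1)
Op 9: place BR@(1,5)
Per-piece attacks for B:
  BB@(0,0): attacks (1,1) [ray(1,1) blocked at (1,1)]
  BQ@(1,1): attacks (1,2) (1,3) (1,4) (1,5) (1,0) (2,1) (0,1) (2,2) (3,3) (4,4) (5,5) (2,0) (0,2) (0,0) [ray(0,1) blocked at (1,5); ray(0,-1) blocked at (1,0); ray(1,0) blocked at (2,1); ray(-1,-1) blocked at (0,0)]
  BR@(1,5): attacks (1,4) (1,3) (1,2) (1,1) (2,5) (0,5) [ray(0,-1) blocked at (1,1); ray(1,0) blocked at (2,5)]
  BN@(3,4): attacks (5,5) (1,5) (4,2) (5,3) (2,2) (1,3)
Union (19 distinct): (0,0) (0,1) (0,2) (0,5) (1,0) (1,1) (1,2) (1,3) (1,4) (1,5) (2,0) (2,1) (2,2) (2,5) (3,3) (4,2) (4,4) (5,3) (5,5)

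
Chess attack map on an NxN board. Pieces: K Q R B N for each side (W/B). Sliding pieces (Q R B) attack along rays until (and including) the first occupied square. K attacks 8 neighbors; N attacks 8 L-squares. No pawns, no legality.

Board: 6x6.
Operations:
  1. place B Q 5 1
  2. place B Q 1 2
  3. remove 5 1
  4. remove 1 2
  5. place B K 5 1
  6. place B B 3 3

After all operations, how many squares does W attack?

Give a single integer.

Answer: 0

Derivation:
Op 1: place BQ@(5,1)
Op 2: place BQ@(1,2)
Op 3: remove (5,1)
Op 4: remove (1,2)
Op 5: place BK@(5,1)
Op 6: place BB@(3,3)
Per-piece attacks for W:
Union (0 distinct): (none)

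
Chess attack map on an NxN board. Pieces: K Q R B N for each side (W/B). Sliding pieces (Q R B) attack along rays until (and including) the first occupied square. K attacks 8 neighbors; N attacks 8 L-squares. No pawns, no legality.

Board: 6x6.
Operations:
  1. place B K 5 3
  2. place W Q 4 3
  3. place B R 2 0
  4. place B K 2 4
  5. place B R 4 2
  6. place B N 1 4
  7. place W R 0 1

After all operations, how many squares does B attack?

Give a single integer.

Op 1: place BK@(5,3)
Op 2: place WQ@(4,3)
Op 3: place BR@(2,0)
Op 4: place BK@(2,4)
Op 5: place BR@(4,2)
Op 6: place BN@(1,4)
Op 7: place WR@(0,1)
Per-piece attacks for B:
  BN@(1,4): attacks (3,5) (2,2) (3,3) (0,2)
  BR@(2,0): attacks (2,1) (2,2) (2,3) (2,4) (3,0) (4,0) (5,0) (1,0) (0,0) [ray(0,1) blocked at (2,4)]
  BK@(2,4): attacks (2,5) (2,3) (3,4) (1,4) (3,5) (3,3) (1,5) (1,3)
  BR@(4,2): attacks (4,3) (4,1) (4,0) (5,2) (3,2) (2,2) (1,2) (0,2) [ray(0,1) blocked at (4,3)]
  BK@(5,3): attacks (5,4) (5,2) (4,3) (4,4) (4,2)
Union (25 distinct): (0,0) (0,2) (1,0) (1,2) (1,3) (1,4) (1,5) (2,1) (2,2) (2,3) (2,4) (2,5) (3,0) (3,2) (3,3) (3,4) (3,5) (4,0) (4,1) (4,2) (4,3) (4,4) (5,0) (5,2) (5,4)

Answer: 25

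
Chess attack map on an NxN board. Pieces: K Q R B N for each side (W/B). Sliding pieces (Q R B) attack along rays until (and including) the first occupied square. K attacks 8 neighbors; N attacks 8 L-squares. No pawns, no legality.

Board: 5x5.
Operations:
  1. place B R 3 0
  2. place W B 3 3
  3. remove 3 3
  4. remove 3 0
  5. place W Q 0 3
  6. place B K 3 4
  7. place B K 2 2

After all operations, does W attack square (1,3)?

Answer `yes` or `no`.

Op 1: place BR@(3,0)
Op 2: place WB@(3,3)
Op 3: remove (3,3)
Op 4: remove (3,0)
Op 5: place WQ@(0,3)
Op 6: place BK@(3,4)
Op 7: place BK@(2,2)
Per-piece attacks for W:
  WQ@(0,3): attacks (0,4) (0,2) (0,1) (0,0) (1,3) (2,3) (3,3) (4,3) (1,4) (1,2) (2,1) (3,0)
W attacks (1,3): yes

Answer: yes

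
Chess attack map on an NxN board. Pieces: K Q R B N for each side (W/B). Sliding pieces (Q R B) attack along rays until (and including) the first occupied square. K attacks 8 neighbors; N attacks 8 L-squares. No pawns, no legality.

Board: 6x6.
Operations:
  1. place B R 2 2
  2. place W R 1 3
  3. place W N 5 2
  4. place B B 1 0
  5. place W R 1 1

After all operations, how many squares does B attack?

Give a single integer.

Answer: 13

Derivation:
Op 1: place BR@(2,2)
Op 2: place WR@(1,3)
Op 3: place WN@(5,2)
Op 4: place BB@(1,0)
Op 5: place WR@(1,1)
Per-piece attacks for B:
  BB@(1,0): attacks (2,1) (3,2) (4,3) (5,4) (0,1)
  BR@(2,2): attacks (2,3) (2,4) (2,5) (2,1) (2,0) (3,2) (4,2) (5,2) (1,2) (0,2) [ray(1,0) blocked at (5,2)]
Union (13 distinct): (0,1) (0,2) (1,2) (2,0) (2,1) (2,3) (2,4) (2,5) (3,2) (4,2) (4,3) (5,2) (5,4)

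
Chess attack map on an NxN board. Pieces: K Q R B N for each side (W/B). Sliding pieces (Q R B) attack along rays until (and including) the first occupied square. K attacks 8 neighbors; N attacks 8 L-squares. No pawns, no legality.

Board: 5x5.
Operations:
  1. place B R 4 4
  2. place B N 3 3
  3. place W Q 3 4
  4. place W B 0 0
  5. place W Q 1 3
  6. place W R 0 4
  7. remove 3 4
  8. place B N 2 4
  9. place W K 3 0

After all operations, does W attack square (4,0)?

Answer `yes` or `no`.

Answer: yes

Derivation:
Op 1: place BR@(4,4)
Op 2: place BN@(3,3)
Op 3: place WQ@(3,4)
Op 4: place WB@(0,0)
Op 5: place WQ@(1,3)
Op 6: place WR@(0,4)
Op 7: remove (3,4)
Op 8: place BN@(2,4)
Op 9: place WK@(3,0)
Per-piece attacks for W:
  WB@(0,0): attacks (1,1) (2,2) (3,3) [ray(1,1) blocked at (3,3)]
  WR@(0,4): attacks (0,3) (0,2) (0,1) (0,0) (1,4) (2,4) [ray(0,-1) blocked at (0,0); ray(1,0) blocked at (2,4)]
  WQ@(1,3): attacks (1,4) (1,2) (1,1) (1,0) (2,3) (3,3) (0,3) (2,4) (2,2) (3,1) (4,0) (0,4) (0,2) [ray(1,0) blocked at (3,3); ray(1,1) blocked at (2,4); ray(-1,1) blocked at (0,4)]
  WK@(3,0): attacks (3,1) (4,0) (2,0) (4,1) (2,1)
W attacks (4,0): yes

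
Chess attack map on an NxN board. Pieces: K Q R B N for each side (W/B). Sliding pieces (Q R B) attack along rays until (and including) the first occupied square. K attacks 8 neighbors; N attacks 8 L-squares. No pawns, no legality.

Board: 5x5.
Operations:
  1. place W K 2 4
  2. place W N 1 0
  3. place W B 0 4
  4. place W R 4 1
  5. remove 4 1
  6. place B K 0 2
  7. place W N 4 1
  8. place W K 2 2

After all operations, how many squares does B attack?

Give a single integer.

Answer: 5

Derivation:
Op 1: place WK@(2,4)
Op 2: place WN@(1,0)
Op 3: place WB@(0,4)
Op 4: place WR@(4,1)
Op 5: remove (4,1)
Op 6: place BK@(0,2)
Op 7: place WN@(4,1)
Op 8: place WK@(2,2)
Per-piece attacks for B:
  BK@(0,2): attacks (0,3) (0,1) (1,2) (1,3) (1,1)
Union (5 distinct): (0,1) (0,3) (1,1) (1,2) (1,3)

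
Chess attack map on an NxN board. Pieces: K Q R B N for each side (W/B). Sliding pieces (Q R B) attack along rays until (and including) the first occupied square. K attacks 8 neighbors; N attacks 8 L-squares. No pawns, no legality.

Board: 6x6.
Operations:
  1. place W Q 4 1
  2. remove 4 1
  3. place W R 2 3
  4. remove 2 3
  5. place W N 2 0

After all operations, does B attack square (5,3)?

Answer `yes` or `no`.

Answer: no

Derivation:
Op 1: place WQ@(4,1)
Op 2: remove (4,1)
Op 3: place WR@(2,3)
Op 4: remove (2,3)
Op 5: place WN@(2,0)
Per-piece attacks for B:
B attacks (5,3): no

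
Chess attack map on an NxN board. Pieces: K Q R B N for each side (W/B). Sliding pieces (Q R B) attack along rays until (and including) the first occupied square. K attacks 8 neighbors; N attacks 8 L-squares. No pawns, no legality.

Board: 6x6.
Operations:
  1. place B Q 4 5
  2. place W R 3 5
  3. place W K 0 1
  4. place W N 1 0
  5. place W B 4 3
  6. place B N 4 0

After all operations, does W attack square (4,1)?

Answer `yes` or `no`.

Op 1: place BQ@(4,5)
Op 2: place WR@(3,5)
Op 3: place WK@(0,1)
Op 4: place WN@(1,0)
Op 5: place WB@(4,3)
Op 6: place BN@(4,0)
Per-piece attacks for W:
  WK@(0,1): attacks (0,2) (0,0) (1,1) (1,2) (1,0)
  WN@(1,0): attacks (2,2) (3,1) (0,2)
  WR@(3,5): attacks (3,4) (3,3) (3,2) (3,1) (3,0) (4,5) (2,5) (1,5) (0,5) [ray(1,0) blocked at (4,5)]
  WB@(4,3): attacks (5,4) (5,2) (3,4) (2,5) (3,2) (2,1) (1,0) [ray(-1,-1) blocked at (1,0)]
W attacks (4,1): no

Answer: no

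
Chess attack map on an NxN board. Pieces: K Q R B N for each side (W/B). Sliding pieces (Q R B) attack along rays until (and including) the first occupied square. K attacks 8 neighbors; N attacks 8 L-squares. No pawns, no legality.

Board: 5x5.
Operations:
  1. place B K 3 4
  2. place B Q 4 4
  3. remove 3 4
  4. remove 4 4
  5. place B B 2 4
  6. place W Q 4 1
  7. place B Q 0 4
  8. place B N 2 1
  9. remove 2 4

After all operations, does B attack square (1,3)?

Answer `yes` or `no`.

Answer: yes

Derivation:
Op 1: place BK@(3,4)
Op 2: place BQ@(4,4)
Op 3: remove (3,4)
Op 4: remove (4,4)
Op 5: place BB@(2,4)
Op 6: place WQ@(4,1)
Op 7: place BQ@(0,4)
Op 8: place BN@(2,1)
Op 9: remove (2,4)
Per-piece attacks for B:
  BQ@(0,4): attacks (0,3) (0,2) (0,1) (0,0) (1,4) (2,4) (3,4) (4,4) (1,3) (2,2) (3,1) (4,0)
  BN@(2,1): attacks (3,3) (4,2) (1,3) (0,2) (4,0) (0,0)
B attacks (1,3): yes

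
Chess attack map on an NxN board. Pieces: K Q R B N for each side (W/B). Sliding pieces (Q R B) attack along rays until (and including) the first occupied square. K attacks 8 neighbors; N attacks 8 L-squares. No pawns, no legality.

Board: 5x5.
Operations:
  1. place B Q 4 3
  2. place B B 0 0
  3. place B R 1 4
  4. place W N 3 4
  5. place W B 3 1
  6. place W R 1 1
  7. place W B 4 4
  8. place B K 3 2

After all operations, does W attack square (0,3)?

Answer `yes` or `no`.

Op 1: place BQ@(4,3)
Op 2: place BB@(0,0)
Op 3: place BR@(1,4)
Op 4: place WN@(3,4)
Op 5: place WB@(3,1)
Op 6: place WR@(1,1)
Op 7: place WB@(4,4)
Op 8: place BK@(3,2)
Per-piece attacks for W:
  WR@(1,1): attacks (1,2) (1,3) (1,4) (1,0) (2,1) (3,1) (0,1) [ray(0,1) blocked at (1,4); ray(1,0) blocked at (3,1)]
  WB@(3,1): attacks (4,2) (4,0) (2,2) (1,3) (0,4) (2,0)
  WN@(3,4): attacks (4,2) (2,2) (1,3)
  WB@(4,4): attacks (3,3) (2,2) (1,1) [ray(-1,-1) blocked at (1,1)]
W attacks (0,3): no

Answer: no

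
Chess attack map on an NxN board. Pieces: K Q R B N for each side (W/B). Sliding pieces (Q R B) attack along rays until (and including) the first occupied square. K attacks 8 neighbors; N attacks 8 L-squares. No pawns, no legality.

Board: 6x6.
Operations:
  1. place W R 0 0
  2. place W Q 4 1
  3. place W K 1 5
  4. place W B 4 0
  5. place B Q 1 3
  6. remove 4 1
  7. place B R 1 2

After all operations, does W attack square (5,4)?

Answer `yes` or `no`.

Answer: no

Derivation:
Op 1: place WR@(0,0)
Op 2: place WQ@(4,1)
Op 3: place WK@(1,5)
Op 4: place WB@(4,0)
Op 5: place BQ@(1,3)
Op 6: remove (4,1)
Op 7: place BR@(1,2)
Per-piece attacks for W:
  WR@(0,0): attacks (0,1) (0,2) (0,3) (0,4) (0,5) (1,0) (2,0) (3,0) (4,0) [ray(1,0) blocked at (4,0)]
  WK@(1,5): attacks (1,4) (2,5) (0,5) (2,4) (0,4)
  WB@(4,0): attacks (5,1) (3,1) (2,2) (1,3) [ray(-1,1) blocked at (1,3)]
W attacks (5,4): no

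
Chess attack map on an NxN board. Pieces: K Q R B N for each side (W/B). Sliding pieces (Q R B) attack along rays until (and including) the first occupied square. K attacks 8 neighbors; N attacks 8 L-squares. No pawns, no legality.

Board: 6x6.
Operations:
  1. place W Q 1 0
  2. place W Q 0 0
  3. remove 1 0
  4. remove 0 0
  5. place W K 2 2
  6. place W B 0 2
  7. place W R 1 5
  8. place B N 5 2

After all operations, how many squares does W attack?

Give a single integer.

Op 1: place WQ@(1,0)
Op 2: place WQ@(0,0)
Op 3: remove (1,0)
Op 4: remove (0,0)
Op 5: place WK@(2,2)
Op 6: place WB@(0,2)
Op 7: place WR@(1,5)
Op 8: place BN@(5,2)
Per-piece attacks for W:
  WB@(0,2): attacks (1,3) (2,4) (3,5) (1,1) (2,0)
  WR@(1,5): attacks (1,4) (1,3) (1,2) (1,1) (1,0) (2,5) (3,5) (4,5) (5,5) (0,5)
  WK@(2,2): attacks (2,3) (2,1) (3,2) (1,2) (3,3) (3,1) (1,3) (1,1)
Union (17 distinct): (0,5) (1,0) (1,1) (1,2) (1,3) (1,4) (2,0) (2,1) (2,3) (2,4) (2,5) (3,1) (3,2) (3,3) (3,5) (4,5) (5,5)

Answer: 17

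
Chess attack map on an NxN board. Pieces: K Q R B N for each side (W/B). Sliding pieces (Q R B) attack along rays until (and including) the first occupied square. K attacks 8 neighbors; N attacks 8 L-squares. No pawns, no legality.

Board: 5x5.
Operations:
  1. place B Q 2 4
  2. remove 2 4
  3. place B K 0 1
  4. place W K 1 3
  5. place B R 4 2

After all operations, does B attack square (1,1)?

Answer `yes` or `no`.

Answer: yes

Derivation:
Op 1: place BQ@(2,4)
Op 2: remove (2,4)
Op 3: place BK@(0,1)
Op 4: place WK@(1,3)
Op 5: place BR@(4,2)
Per-piece attacks for B:
  BK@(0,1): attacks (0,2) (0,0) (1,1) (1,2) (1,0)
  BR@(4,2): attacks (4,3) (4,4) (4,1) (4,0) (3,2) (2,2) (1,2) (0,2)
B attacks (1,1): yes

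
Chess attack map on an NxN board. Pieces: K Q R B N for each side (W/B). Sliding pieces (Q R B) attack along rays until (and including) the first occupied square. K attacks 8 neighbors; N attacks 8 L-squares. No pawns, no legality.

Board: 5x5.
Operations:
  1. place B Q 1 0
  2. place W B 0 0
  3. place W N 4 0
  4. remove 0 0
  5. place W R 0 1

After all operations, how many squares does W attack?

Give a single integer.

Op 1: place BQ@(1,0)
Op 2: place WB@(0,0)
Op 3: place WN@(4,0)
Op 4: remove (0,0)
Op 5: place WR@(0,1)
Per-piece attacks for W:
  WR@(0,1): attacks (0,2) (0,3) (0,4) (0,0) (1,1) (2,1) (3,1) (4,1)
  WN@(4,0): attacks (3,2) (2,1)
Union (9 distinct): (0,0) (0,2) (0,3) (0,4) (1,1) (2,1) (3,1) (3,2) (4,1)

Answer: 9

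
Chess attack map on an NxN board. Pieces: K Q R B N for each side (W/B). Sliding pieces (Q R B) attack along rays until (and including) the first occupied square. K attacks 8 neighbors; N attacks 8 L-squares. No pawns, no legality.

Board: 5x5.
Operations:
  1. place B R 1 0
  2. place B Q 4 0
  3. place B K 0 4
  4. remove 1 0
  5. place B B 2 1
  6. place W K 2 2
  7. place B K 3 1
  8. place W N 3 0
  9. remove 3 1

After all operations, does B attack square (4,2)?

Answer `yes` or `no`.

Answer: yes

Derivation:
Op 1: place BR@(1,0)
Op 2: place BQ@(4,0)
Op 3: place BK@(0,4)
Op 4: remove (1,0)
Op 5: place BB@(2,1)
Op 6: place WK@(2,2)
Op 7: place BK@(3,1)
Op 8: place WN@(3,0)
Op 9: remove (3,1)
Per-piece attacks for B:
  BK@(0,4): attacks (0,3) (1,4) (1,3)
  BB@(2,1): attacks (3,2) (4,3) (3,0) (1,2) (0,3) (1,0) [ray(1,-1) blocked at (3,0)]
  BQ@(4,0): attacks (4,1) (4,2) (4,3) (4,4) (3,0) (3,1) (2,2) [ray(-1,0) blocked at (3,0); ray(-1,1) blocked at (2,2)]
B attacks (4,2): yes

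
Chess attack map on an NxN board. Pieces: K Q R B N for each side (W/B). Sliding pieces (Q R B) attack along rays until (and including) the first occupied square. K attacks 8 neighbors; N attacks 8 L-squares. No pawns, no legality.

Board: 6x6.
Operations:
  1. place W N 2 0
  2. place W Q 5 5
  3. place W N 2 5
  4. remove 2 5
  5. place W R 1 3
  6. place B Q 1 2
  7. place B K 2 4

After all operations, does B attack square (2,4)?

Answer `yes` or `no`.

Op 1: place WN@(2,0)
Op 2: place WQ@(5,5)
Op 3: place WN@(2,5)
Op 4: remove (2,5)
Op 5: place WR@(1,3)
Op 6: place BQ@(1,2)
Op 7: place BK@(2,4)
Per-piece attacks for B:
  BQ@(1,2): attacks (1,3) (1,1) (1,0) (2,2) (3,2) (4,2) (5,2) (0,2) (2,3) (3,4) (4,5) (2,1) (3,0) (0,3) (0,1) [ray(0,1) blocked at (1,3)]
  BK@(2,4): attacks (2,5) (2,3) (3,4) (1,4) (3,5) (3,3) (1,5) (1,3)
B attacks (2,4): no

Answer: no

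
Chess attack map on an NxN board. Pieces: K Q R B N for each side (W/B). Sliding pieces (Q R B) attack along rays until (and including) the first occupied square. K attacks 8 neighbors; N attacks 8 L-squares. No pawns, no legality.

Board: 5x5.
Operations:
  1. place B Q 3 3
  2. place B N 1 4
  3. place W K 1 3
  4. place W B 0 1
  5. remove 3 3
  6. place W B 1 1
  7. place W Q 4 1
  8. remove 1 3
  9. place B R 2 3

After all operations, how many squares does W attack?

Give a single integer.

Answer: 17

Derivation:
Op 1: place BQ@(3,3)
Op 2: place BN@(1,4)
Op 3: place WK@(1,3)
Op 4: place WB@(0,1)
Op 5: remove (3,3)
Op 6: place WB@(1,1)
Op 7: place WQ@(4,1)
Op 8: remove (1,3)
Op 9: place BR@(2,3)
Per-piece attacks for W:
  WB@(0,1): attacks (1,2) (2,3) (1,0) [ray(1,1) blocked at (2,3)]
  WB@(1,1): attacks (2,2) (3,3) (4,4) (2,0) (0,2) (0,0)
  WQ@(4,1): attacks (4,2) (4,3) (4,4) (4,0) (3,1) (2,1) (1,1) (3,2) (2,3) (3,0) [ray(-1,0) blocked at (1,1); ray(-1,1) blocked at (2,3)]
Union (17 distinct): (0,0) (0,2) (1,0) (1,1) (1,2) (2,0) (2,1) (2,2) (2,3) (3,0) (3,1) (3,2) (3,3) (4,0) (4,2) (4,3) (4,4)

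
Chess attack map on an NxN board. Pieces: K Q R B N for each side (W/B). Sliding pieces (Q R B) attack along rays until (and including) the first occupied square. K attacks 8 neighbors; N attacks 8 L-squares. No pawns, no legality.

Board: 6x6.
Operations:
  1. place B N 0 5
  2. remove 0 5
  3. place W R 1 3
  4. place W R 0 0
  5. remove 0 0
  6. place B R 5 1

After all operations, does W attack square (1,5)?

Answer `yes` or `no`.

Op 1: place BN@(0,5)
Op 2: remove (0,5)
Op 3: place WR@(1,3)
Op 4: place WR@(0,0)
Op 5: remove (0,0)
Op 6: place BR@(5,1)
Per-piece attacks for W:
  WR@(1,3): attacks (1,4) (1,5) (1,2) (1,1) (1,0) (2,3) (3,3) (4,3) (5,3) (0,3)
W attacks (1,5): yes

Answer: yes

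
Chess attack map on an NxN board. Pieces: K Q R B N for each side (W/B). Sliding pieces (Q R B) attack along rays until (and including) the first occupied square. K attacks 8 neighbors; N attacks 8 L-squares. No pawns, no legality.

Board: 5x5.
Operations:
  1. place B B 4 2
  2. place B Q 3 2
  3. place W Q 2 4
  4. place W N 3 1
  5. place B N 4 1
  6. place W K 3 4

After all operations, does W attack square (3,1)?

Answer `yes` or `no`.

Answer: no

Derivation:
Op 1: place BB@(4,2)
Op 2: place BQ@(3,2)
Op 3: place WQ@(2,4)
Op 4: place WN@(3,1)
Op 5: place BN@(4,1)
Op 6: place WK@(3,4)
Per-piece attacks for W:
  WQ@(2,4): attacks (2,3) (2,2) (2,1) (2,0) (3,4) (1,4) (0,4) (3,3) (4,2) (1,3) (0,2) [ray(1,0) blocked at (3,4); ray(1,-1) blocked at (4,2)]
  WN@(3,1): attacks (4,3) (2,3) (1,2) (1,0)
  WK@(3,4): attacks (3,3) (4,4) (2,4) (4,3) (2,3)
W attacks (3,1): no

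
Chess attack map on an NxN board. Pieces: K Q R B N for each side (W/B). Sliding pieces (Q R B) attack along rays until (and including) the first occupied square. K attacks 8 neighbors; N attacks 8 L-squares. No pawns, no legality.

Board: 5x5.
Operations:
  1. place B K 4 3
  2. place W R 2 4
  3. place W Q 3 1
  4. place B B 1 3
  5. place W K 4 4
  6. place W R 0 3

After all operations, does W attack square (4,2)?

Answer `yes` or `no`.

Op 1: place BK@(4,3)
Op 2: place WR@(2,4)
Op 3: place WQ@(3,1)
Op 4: place BB@(1,3)
Op 5: place WK@(4,4)
Op 6: place WR@(0,3)
Per-piece attacks for W:
  WR@(0,3): attacks (0,4) (0,2) (0,1) (0,0) (1,3) [ray(1,0) blocked at (1,3)]
  WR@(2,4): attacks (2,3) (2,2) (2,1) (2,0) (3,4) (4,4) (1,4) (0,4) [ray(1,0) blocked at (4,4)]
  WQ@(3,1): attacks (3,2) (3,3) (3,4) (3,0) (4,1) (2,1) (1,1) (0,1) (4,2) (4,0) (2,2) (1,3) (2,0) [ray(-1,1) blocked at (1,3)]
  WK@(4,4): attacks (4,3) (3,4) (3,3)
W attacks (4,2): yes

Answer: yes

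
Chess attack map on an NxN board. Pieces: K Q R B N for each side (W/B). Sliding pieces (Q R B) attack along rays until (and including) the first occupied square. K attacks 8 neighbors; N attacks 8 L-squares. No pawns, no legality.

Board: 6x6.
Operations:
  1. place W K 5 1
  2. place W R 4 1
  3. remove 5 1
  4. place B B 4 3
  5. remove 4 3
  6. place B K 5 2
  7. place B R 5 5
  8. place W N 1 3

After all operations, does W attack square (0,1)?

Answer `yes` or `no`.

Op 1: place WK@(5,1)
Op 2: place WR@(4,1)
Op 3: remove (5,1)
Op 4: place BB@(4,3)
Op 5: remove (4,3)
Op 6: place BK@(5,2)
Op 7: place BR@(5,5)
Op 8: place WN@(1,3)
Per-piece attacks for W:
  WN@(1,3): attacks (2,5) (3,4) (0,5) (2,1) (3,2) (0,1)
  WR@(4,1): attacks (4,2) (4,3) (4,4) (4,5) (4,0) (5,1) (3,1) (2,1) (1,1) (0,1)
W attacks (0,1): yes

Answer: yes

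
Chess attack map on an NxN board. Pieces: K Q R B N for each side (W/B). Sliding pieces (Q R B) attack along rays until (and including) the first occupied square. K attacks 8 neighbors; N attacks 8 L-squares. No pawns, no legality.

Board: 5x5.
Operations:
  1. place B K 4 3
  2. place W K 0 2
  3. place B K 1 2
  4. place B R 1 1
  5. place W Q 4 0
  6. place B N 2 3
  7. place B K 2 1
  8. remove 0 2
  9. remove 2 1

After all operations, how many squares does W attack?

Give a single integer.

Answer: 11

Derivation:
Op 1: place BK@(4,3)
Op 2: place WK@(0,2)
Op 3: place BK@(1,2)
Op 4: place BR@(1,1)
Op 5: place WQ@(4,0)
Op 6: place BN@(2,3)
Op 7: place BK@(2,1)
Op 8: remove (0,2)
Op 9: remove (2,1)
Per-piece attacks for W:
  WQ@(4,0): attacks (4,1) (4,2) (4,3) (3,0) (2,0) (1,0) (0,0) (3,1) (2,2) (1,3) (0,4) [ray(0,1) blocked at (4,3)]
Union (11 distinct): (0,0) (0,4) (1,0) (1,3) (2,0) (2,2) (3,0) (3,1) (4,1) (4,2) (4,3)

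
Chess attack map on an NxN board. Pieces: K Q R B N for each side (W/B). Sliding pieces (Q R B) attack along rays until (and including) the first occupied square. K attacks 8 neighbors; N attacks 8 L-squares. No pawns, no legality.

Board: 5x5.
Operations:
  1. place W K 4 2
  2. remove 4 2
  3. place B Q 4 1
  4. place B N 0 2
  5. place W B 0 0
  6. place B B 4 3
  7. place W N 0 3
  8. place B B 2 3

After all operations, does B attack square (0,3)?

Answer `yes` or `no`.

Answer: no

Derivation:
Op 1: place WK@(4,2)
Op 2: remove (4,2)
Op 3: place BQ@(4,1)
Op 4: place BN@(0,2)
Op 5: place WB@(0,0)
Op 6: place BB@(4,3)
Op 7: place WN@(0,3)
Op 8: place BB@(2,3)
Per-piece attacks for B:
  BN@(0,2): attacks (1,4) (2,3) (1,0) (2,1)
  BB@(2,3): attacks (3,4) (3,2) (4,1) (1,4) (1,2) (0,1) [ray(1,-1) blocked at (4,1)]
  BQ@(4,1): attacks (4,2) (4,3) (4,0) (3,1) (2,1) (1,1) (0,1) (3,2) (2,3) (3,0) [ray(0,1) blocked at (4,3); ray(-1,1) blocked at (2,3)]
  BB@(4,3): attacks (3,4) (3,2) (2,1) (1,0)
B attacks (0,3): no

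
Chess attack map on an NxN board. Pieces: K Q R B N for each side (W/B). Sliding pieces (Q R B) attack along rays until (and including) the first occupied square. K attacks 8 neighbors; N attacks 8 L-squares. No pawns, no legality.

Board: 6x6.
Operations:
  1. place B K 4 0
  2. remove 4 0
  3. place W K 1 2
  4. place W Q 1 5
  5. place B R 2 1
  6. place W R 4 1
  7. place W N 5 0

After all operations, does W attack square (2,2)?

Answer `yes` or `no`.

Answer: yes

Derivation:
Op 1: place BK@(4,0)
Op 2: remove (4,0)
Op 3: place WK@(1,2)
Op 4: place WQ@(1,5)
Op 5: place BR@(2,1)
Op 6: place WR@(4,1)
Op 7: place WN@(5,0)
Per-piece attacks for W:
  WK@(1,2): attacks (1,3) (1,1) (2,2) (0,2) (2,3) (2,1) (0,3) (0,1)
  WQ@(1,5): attacks (1,4) (1,3) (1,2) (2,5) (3,5) (4,5) (5,5) (0,5) (2,4) (3,3) (4,2) (5,1) (0,4) [ray(0,-1) blocked at (1,2)]
  WR@(4,1): attacks (4,2) (4,3) (4,4) (4,5) (4,0) (5,1) (3,1) (2,1) [ray(-1,0) blocked at (2,1)]
  WN@(5,0): attacks (4,2) (3,1)
W attacks (2,2): yes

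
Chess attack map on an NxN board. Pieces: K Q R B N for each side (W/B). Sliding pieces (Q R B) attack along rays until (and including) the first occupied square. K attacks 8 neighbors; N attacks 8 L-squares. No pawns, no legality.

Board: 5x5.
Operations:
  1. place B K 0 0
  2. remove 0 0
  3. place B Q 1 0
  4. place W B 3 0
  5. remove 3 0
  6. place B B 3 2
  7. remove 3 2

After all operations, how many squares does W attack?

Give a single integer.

Op 1: place BK@(0,0)
Op 2: remove (0,0)
Op 3: place BQ@(1,0)
Op 4: place WB@(3,0)
Op 5: remove (3,0)
Op 6: place BB@(3,2)
Op 7: remove (3,2)
Per-piece attacks for W:
Union (0 distinct): (none)

Answer: 0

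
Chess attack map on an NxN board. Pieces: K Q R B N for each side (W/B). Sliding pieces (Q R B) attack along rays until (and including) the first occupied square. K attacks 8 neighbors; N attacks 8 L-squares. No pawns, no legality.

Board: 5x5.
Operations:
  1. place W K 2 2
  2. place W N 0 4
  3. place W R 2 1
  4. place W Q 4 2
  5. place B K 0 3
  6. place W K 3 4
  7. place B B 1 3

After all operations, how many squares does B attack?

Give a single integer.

Op 1: place WK@(2,2)
Op 2: place WN@(0,4)
Op 3: place WR@(2,1)
Op 4: place WQ@(4,2)
Op 5: place BK@(0,3)
Op 6: place WK@(3,4)
Op 7: place BB@(1,3)
Per-piece attacks for B:
  BK@(0,3): attacks (0,4) (0,2) (1,3) (1,4) (1,2)
  BB@(1,3): attacks (2,4) (2,2) (0,4) (0,2) [ray(1,-1) blocked at (2,2); ray(-1,1) blocked at (0,4)]
Union (7 distinct): (0,2) (0,4) (1,2) (1,3) (1,4) (2,2) (2,4)

Answer: 7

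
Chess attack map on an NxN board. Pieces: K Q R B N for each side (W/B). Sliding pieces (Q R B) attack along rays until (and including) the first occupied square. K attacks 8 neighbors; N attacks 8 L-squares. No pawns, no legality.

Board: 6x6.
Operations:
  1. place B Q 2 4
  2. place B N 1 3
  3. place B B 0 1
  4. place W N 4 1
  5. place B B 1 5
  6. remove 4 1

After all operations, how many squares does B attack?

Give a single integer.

Answer: 23

Derivation:
Op 1: place BQ@(2,4)
Op 2: place BN@(1,3)
Op 3: place BB@(0,1)
Op 4: place WN@(4,1)
Op 5: place BB@(1,5)
Op 6: remove (4,1)
Per-piece attacks for B:
  BB@(0,1): attacks (1,2) (2,3) (3,4) (4,5) (1,0)
  BN@(1,3): attacks (2,5) (3,4) (0,5) (2,1) (3,2) (0,1)
  BB@(1,5): attacks (2,4) (0,4) [ray(1,-1) blocked at (2,4)]
  BQ@(2,4): attacks (2,5) (2,3) (2,2) (2,1) (2,0) (3,4) (4,4) (5,4) (1,4) (0,4) (3,5) (3,3) (4,2) (5,1) (1,5) (1,3) [ray(-1,1) blocked at (1,5); ray(-1,-1) blocked at (1,3)]
Union (23 distinct): (0,1) (0,4) (0,5) (1,0) (1,2) (1,3) (1,4) (1,5) (2,0) (2,1) (2,2) (2,3) (2,4) (2,5) (3,2) (3,3) (3,4) (3,5) (4,2) (4,4) (4,5) (5,1) (5,4)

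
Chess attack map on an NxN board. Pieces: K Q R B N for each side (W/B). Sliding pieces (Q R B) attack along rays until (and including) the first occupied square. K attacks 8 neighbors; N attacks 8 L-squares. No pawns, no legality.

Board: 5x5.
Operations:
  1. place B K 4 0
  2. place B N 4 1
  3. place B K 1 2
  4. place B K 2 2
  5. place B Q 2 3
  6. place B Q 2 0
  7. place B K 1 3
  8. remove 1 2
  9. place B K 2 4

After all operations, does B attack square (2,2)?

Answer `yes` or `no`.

Answer: yes

Derivation:
Op 1: place BK@(4,0)
Op 2: place BN@(4,1)
Op 3: place BK@(1,2)
Op 4: place BK@(2,2)
Op 5: place BQ@(2,3)
Op 6: place BQ@(2,0)
Op 7: place BK@(1,3)
Op 8: remove (1,2)
Op 9: place BK@(2,4)
Per-piece attacks for B:
  BK@(1,3): attacks (1,4) (1,2) (2,3) (0,3) (2,4) (2,2) (0,4) (0,2)
  BQ@(2,0): attacks (2,1) (2,2) (3,0) (4,0) (1,0) (0,0) (3,1) (4,2) (1,1) (0,2) [ray(0,1) blocked at (2,2); ray(1,0) blocked at (4,0)]
  BK@(2,2): attacks (2,3) (2,1) (3,2) (1,2) (3,3) (3,1) (1,3) (1,1)
  BQ@(2,3): attacks (2,4) (2,2) (3,3) (4,3) (1,3) (3,4) (3,2) (4,1) (1,4) (1,2) (0,1) [ray(0,1) blocked at (2,4); ray(0,-1) blocked at (2,2); ray(-1,0) blocked at (1,3); ray(1,-1) blocked at (4,1)]
  BK@(2,4): attacks (2,3) (3,4) (1,4) (3,3) (1,3)
  BK@(4,0): attacks (4,1) (3,0) (3,1)
  BN@(4,1): attacks (3,3) (2,2) (2,0)
B attacks (2,2): yes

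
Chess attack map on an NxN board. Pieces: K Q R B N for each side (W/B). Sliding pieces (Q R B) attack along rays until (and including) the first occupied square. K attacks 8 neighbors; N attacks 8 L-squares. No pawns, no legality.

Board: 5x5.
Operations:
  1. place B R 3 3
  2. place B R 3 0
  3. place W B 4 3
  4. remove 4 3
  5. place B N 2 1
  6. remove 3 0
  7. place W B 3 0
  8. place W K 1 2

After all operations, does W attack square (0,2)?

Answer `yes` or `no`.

Answer: yes

Derivation:
Op 1: place BR@(3,3)
Op 2: place BR@(3,0)
Op 3: place WB@(4,3)
Op 4: remove (4,3)
Op 5: place BN@(2,1)
Op 6: remove (3,0)
Op 7: place WB@(3,0)
Op 8: place WK@(1,2)
Per-piece attacks for W:
  WK@(1,2): attacks (1,3) (1,1) (2,2) (0,2) (2,3) (2,1) (0,3) (0,1)
  WB@(3,0): attacks (4,1) (2,1) [ray(-1,1) blocked at (2,1)]
W attacks (0,2): yes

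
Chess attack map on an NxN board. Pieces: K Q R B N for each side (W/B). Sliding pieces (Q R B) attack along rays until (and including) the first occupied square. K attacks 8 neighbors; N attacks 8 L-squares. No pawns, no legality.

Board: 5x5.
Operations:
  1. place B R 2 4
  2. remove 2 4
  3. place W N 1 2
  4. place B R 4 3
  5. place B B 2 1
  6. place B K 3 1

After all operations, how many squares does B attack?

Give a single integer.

Answer: 16

Derivation:
Op 1: place BR@(2,4)
Op 2: remove (2,4)
Op 3: place WN@(1,2)
Op 4: place BR@(4,3)
Op 5: place BB@(2,1)
Op 6: place BK@(3,1)
Per-piece attacks for B:
  BB@(2,1): attacks (3,2) (4,3) (3,0) (1,2) (1,0) [ray(1,1) blocked at (4,3); ray(-1,1) blocked at (1,2)]
  BK@(3,1): attacks (3,2) (3,0) (4,1) (2,1) (4,2) (4,0) (2,2) (2,0)
  BR@(4,3): attacks (4,4) (4,2) (4,1) (4,0) (3,3) (2,3) (1,3) (0,3)
Union (16 distinct): (0,3) (1,0) (1,2) (1,3) (2,0) (2,1) (2,2) (2,3) (3,0) (3,2) (3,3) (4,0) (4,1) (4,2) (4,3) (4,4)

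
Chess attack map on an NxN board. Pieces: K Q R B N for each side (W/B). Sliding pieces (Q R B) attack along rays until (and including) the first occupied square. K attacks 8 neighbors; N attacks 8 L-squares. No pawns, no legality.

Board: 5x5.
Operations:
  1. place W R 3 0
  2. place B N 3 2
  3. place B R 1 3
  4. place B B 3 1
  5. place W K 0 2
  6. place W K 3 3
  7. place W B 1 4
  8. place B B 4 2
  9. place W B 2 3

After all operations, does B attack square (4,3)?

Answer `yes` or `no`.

Answer: no

Derivation:
Op 1: place WR@(3,0)
Op 2: place BN@(3,2)
Op 3: place BR@(1,3)
Op 4: place BB@(3,1)
Op 5: place WK@(0,2)
Op 6: place WK@(3,3)
Op 7: place WB@(1,4)
Op 8: place BB@(4,2)
Op 9: place WB@(2,3)
Per-piece attacks for B:
  BR@(1,3): attacks (1,4) (1,2) (1,1) (1,0) (2,3) (0,3) [ray(0,1) blocked at (1,4); ray(1,0) blocked at (2,3)]
  BB@(3,1): attacks (4,2) (4,0) (2,2) (1,3) (2,0) [ray(1,1) blocked at (4,2); ray(-1,1) blocked at (1,3)]
  BN@(3,2): attacks (4,4) (2,4) (1,3) (4,0) (2,0) (1,1)
  BB@(4,2): attacks (3,3) (3,1) [ray(-1,1) blocked at (3,3); ray(-1,-1) blocked at (3,1)]
B attacks (4,3): no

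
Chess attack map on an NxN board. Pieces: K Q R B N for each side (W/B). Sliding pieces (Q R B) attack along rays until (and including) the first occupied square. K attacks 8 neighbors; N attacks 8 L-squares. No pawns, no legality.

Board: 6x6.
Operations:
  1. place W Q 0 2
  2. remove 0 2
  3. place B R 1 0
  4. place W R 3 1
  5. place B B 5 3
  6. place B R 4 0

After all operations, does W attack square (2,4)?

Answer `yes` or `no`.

Answer: no

Derivation:
Op 1: place WQ@(0,2)
Op 2: remove (0,2)
Op 3: place BR@(1,0)
Op 4: place WR@(3,1)
Op 5: place BB@(5,3)
Op 6: place BR@(4,0)
Per-piece attacks for W:
  WR@(3,1): attacks (3,2) (3,3) (3,4) (3,5) (3,0) (4,1) (5,1) (2,1) (1,1) (0,1)
W attacks (2,4): no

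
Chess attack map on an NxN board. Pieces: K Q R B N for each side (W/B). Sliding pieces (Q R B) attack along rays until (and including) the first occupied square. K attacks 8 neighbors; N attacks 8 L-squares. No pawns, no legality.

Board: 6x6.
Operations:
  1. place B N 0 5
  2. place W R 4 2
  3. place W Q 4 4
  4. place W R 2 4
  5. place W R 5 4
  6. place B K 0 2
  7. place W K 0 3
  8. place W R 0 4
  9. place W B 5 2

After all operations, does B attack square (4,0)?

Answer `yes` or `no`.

Answer: no

Derivation:
Op 1: place BN@(0,5)
Op 2: place WR@(4,2)
Op 3: place WQ@(4,4)
Op 4: place WR@(2,4)
Op 5: place WR@(5,4)
Op 6: place BK@(0,2)
Op 7: place WK@(0,3)
Op 8: place WR@(0,4)
Op 9: place WB@(5,2)
Per-piece attacks for B:
  BK@(0,2): attacks (0,3) (0,1) (1,2) (1,3) (1,1)
  BN@(0,5): attacks (1,3) (2,4)
B attacks (4,0): no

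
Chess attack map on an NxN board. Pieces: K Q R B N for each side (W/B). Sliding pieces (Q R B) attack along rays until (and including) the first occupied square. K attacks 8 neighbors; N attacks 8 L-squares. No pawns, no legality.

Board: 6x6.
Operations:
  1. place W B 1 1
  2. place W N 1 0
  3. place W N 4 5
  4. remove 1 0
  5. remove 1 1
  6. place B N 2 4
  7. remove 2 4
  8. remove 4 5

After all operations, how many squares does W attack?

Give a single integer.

Answer: 0

Derivation:
Op 1: place WB@(1,1)
Op 2: place WN@(1,0)
Op 3: place WN@(4,5)
Op 4: remove (1,0)
Op 5: remove (1,1)
Op 6: place BN@(2,4)
Op 7: remove (2,4)
Op 8: remove (4,5)
Per-piece attacks for W:
Union (0 distinct): (none)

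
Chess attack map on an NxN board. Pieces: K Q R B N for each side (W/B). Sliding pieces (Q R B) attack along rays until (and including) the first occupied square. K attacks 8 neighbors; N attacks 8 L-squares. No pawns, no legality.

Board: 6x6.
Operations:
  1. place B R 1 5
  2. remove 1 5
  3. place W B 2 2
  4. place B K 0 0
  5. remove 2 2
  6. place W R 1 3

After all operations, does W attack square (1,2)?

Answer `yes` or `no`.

Answer: yes

Derivation:
Op 1: place BR@(1,5)
Op 2: remove (1,5)
Op 3: place WB@(2,2)
Op 4: place BK@(0,0)
Op 5: remove (2,2)
Op 6: place WR@(1,3)
Per-piece attacks for W:
  WR@(1,3): attacks (1,4) (1,5) (1,2) (1,1) (1,0) (2,3) (3,3) (4,3) (5,3) (0,3)
W attacks (1,2): yes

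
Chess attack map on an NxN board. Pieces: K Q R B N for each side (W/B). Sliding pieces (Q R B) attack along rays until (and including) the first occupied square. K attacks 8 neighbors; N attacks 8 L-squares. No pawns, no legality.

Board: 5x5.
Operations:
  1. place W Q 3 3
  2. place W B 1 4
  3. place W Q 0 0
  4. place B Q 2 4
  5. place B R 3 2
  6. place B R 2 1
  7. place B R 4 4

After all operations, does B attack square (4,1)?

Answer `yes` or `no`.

Answer: yes

Derivation:
Op 1: place WQ@(3,3)
Op 2: place WB@(1,4)
Op 3: place WQ@(0,0)
Op 4: place BQ@(2,4)
Op 5: place BR@(3,2)
Op 6: place BR@(2,1)
Op 7: place BR@(4,4)
Per-piece attacks for B:
  BR@(2,1): attacks (2,2) (2,3) (2,4) (2,0) (3,1) (4,1) (1,1) (0,1) [ray(0,1) blocked at (2,4)]
  BQ@(2,4): attacks (2,3) (2,2) (2,1) (3,4) (4,4) (1,4) (3,3) (1,3) (0,2) [ray(0,-1) blocked at (2,1); ray(1,0) blocked at (4,4); ray(-1,0) blocked at (1,4); ray(1,-1) blocked at (3,3)]
  BR@(3,2): attacks (3,3) (3,1) (3,0) (4,2) (2,2) (1,2) (0,2) [ray(0,1) blocked at (3,3)]
  BR@(4,4): attacks (4,3) (4,2) (4,1) (4,0) (3,4) (2,4) [ray(-1,0) blocked at (2,4)]
B attacks (4,1): yes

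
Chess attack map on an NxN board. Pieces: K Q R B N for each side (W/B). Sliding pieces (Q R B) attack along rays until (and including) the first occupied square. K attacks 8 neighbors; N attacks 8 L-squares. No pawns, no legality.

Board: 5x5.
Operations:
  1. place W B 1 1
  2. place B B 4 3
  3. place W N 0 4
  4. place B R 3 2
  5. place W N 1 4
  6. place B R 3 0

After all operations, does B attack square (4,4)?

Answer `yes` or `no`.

Op 1: place WB@(1,1)
Op 2: place BB@(4,3)
Op 3: place WN@(0,4)
Op 4: place BR@(3,2)
Op 5: place WN@(1,4)
Op 6: place BR@(3,0)
Per-piece attacks for B:
  BR@(3,0): attacks (3,1) (3,2) (4,0) (2,0) (1,0) (0,0) [ray(0,1) blocked at (3,2)]
  BR@(3,2): attacks (3,3) (3,4) (3,1) (3,0) (4,2) (2,2) (1,2) (0,2) [ray(0,-1) blocked at (3,0)]
  BB@(4,3): attacks (3,4) (3,2) [ray(-1,-1) blocked at (3,2)]
B attacks (4,4): no

Answer: no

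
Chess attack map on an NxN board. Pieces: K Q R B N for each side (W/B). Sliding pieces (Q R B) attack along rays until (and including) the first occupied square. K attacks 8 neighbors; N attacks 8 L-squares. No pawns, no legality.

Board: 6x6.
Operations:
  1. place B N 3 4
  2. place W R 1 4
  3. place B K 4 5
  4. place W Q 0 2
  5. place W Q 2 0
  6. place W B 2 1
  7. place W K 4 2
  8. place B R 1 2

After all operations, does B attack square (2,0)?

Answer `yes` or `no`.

Answer: no

Derivation:
Op 1: place BN@(3,4)
Op 2: place WR@(1,4)
Op 3: place BK@(4,5)
Op 4: place WQ@(0,2)
Op 5: place WQ@(2,0)
Op 6: place WB@(2,1)
Op 7: place WK@(4,2)
Op 8: place BR@(1,2)
Per-piece attacks for B:
  BR@(1,2): attacks (1,3) (1,4) (1,1) (1,0) (2,2) (3,2) (4,2) (0,2) [ray(0,1) blocked at (1,4); ray(1,0) blocked at (4,2); ray(-1,0) blocked at (0,2)]
  BN@(3,4): attacks (5,5) (1,5) (4,2) (5,3) (2,2) (1,3)
  BK@(4,5): attacks (4,4) (5,5) (3,5) (5,4) (3,4)
B attacks (2,0): no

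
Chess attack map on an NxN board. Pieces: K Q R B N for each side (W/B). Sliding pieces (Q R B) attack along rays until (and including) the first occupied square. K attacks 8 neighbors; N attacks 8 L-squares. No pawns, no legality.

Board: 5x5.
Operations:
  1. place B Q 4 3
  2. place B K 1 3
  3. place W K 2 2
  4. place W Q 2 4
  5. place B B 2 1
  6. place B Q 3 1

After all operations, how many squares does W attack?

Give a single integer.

Op 1: place BQ@(4,3)
Op 2: place BK@(1,3)
Op 3: place WK@(2,2)
Op 4: place WQ@(2,4)
Op 5: place BB@(2,1)
Op 6: place BQ@(3,1)
Per-piece attacks for W:
  WK@(2,2): attacks (2,3) (2,1) (3,2) (1,2) (3,3) (3,1) (1,3) (1,1)
  WQ@(2,4): attacks (2,3) (2,2) (3,4) (4,4) (1,4) (0,4) (3,3) (4,2) (1,3) [ray(0,-1) blocked at (2,2); ray(-1,-1) blocked at (1,3)]
Union (14 distinct): (0,4) (1,1) (1,2) (1,3) (1,4) (2,1) (2,2) (2,3) (3,1) (3,2) (3,3) (3,4) (4,2) (4,4)

Answer: 14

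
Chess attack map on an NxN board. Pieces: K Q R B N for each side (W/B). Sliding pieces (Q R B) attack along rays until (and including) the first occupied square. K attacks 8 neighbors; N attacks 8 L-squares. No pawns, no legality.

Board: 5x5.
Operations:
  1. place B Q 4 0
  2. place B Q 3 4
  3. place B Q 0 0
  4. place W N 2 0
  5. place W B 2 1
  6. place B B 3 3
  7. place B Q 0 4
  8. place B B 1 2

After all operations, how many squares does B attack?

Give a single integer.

Op 1: place BQ@(4,0)
Op 2: place BQ@(3,4)
Op 3: place BQ@(0,0)
Op 4: place WN@(2,0)
Op 5: place WB@(2,1)
Op 6: place BB@(3,3)
Op 7: place BQ@(0,4)
Op 8: place BB@(1,2)
Per-piece attacks for B:
  BQ@(0,0): attacks (0,1) (0,2) (0,3) (0,4) (1,0) (2,0) (1,1) (2,2) (3,3) [ray(0,1) blocked at (0,4); ray(1,0) blocked at (2,0); ray(1,1) blocked at (3,3)]
  BQ@(0,4): attacks (0,3) (0,2) (0,1) (0,0) (1,4) (2,4) (3,4) (1,3) (2,2) (3,1) (4,0) [ray(0,-1) blocked at (0,0); ray(1,0) blocked at (3,4); ray(1,-1) blocked at (4,0)]
  BB@(1,2): attacks (2,3) (3,4) (2,1) (0,3) (0,1) [ray(1,1) blocked at (3,4); ray(1,-1) blocked at (2,1)]
  BB@(3,3): attacks (4,4) (4,2) (2,4) (2,2) (1,1) (0,0) [ray(-1,-1) blocked at (0,0)]
  BQ@(3,4): attacks (3,3) (4,4) (2,4) (1,4) (0,4) (4,3) (2,3) (1,2) [ray(0,-1) blocked at (3,3); ray(-1,0) blocked at (0,4); ray(-1,-1) blocked at (1,2)]
  BQ@(4,0): attacks (4,1) (4,2) (4,3) (4,4) (3,0) (2,0) (3,1) (2,2) (1,3) (0,4) [ray(-1,0) blocked at (2,0); ray(-1,1) blocked at (0,4)]
Union (24 distinct): (0,0) (0,1) (0,2) (0,3) (0,4) (1,0) (1,1) (1,2) (1,3) (1,4) (2,0) (2,1) (2,2) (2,3) (2,4) (3,0) (3,1) (3,3) (3,4) (4,0) (4,1) (4,2) (4,3) (4,4)

Answer: 24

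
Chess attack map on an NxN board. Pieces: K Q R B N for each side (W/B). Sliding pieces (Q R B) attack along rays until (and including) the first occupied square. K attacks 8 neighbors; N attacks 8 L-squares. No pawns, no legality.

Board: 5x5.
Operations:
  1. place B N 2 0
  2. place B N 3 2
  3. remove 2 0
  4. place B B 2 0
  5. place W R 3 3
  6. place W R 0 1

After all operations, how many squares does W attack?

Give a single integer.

Op 1: place BN@(2,0)
Op 2: place BN@(3,2)
Op 3: remove (2,0)
Op 4: place BB@(2,0)
Op 5: place WR@(3,3)
Op 6: place WR@(0,1)
Per-piece attacks for W:
  WR@(0,1): attacks (0,2) (0,3) (0,4) (0,0) (1,1) (2,1) (3,1) (4,1)
  WR@(3,3): attacks (3,4) (3,2) (4,3) (2,3) (1,3) (0,3) [ray(0,-1) blocked at (3,2)]
Union (13 distinct): (0,0) (0,2) (0,3) (0,4) (1,1) (1,3) (2,1) (2,3) (3,1) (3,2) (3,4) (4,1) (4,3)

Answer: 13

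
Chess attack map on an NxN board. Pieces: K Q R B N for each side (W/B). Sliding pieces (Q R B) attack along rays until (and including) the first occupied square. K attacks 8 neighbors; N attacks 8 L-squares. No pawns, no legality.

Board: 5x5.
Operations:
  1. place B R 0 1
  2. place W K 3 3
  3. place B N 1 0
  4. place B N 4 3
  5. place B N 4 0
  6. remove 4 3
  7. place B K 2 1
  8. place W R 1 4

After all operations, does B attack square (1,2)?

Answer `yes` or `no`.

Answer: yes

Derivation:
Op 1: place BR@(0,1)
Op 2: place WK@(3,3)
Op 3: place BN@(1,0)
Op 4: place BN@(4,3)
Op 5: place BN@(4,0)
Op 6: remove (4,3)
Op 7: place BK@(2,1)
Op 8: place WR@(1,4)
Per-piece attacks for B:
  BR@(0,1): attacks (0,2) (0,3) (0,4) (0,0) (1,1) (2,1) [ray(1,0) blocked at (2,1)]
  BN@(1,0): attacks (2,2) (3,1) (0,2)
  BK@(2,1): attacks (2,2) (2,0) (3,1) (1,1) (3,2) (3,0) (1,2) (1,0)
  BN@(4,0): attacks (3,2) (2,1)
B attacks (1,2): yes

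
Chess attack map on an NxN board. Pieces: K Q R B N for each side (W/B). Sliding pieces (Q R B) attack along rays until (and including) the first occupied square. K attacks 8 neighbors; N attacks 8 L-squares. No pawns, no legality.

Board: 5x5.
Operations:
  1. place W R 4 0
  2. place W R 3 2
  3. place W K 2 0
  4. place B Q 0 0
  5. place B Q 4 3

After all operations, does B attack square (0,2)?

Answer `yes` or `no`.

Answer: yes

Derivation:
Op 1: place WR@(4,0)
Op 2: place WR@(3,2)
Op 3: place WK@(2,0)
Op 4: place BQ@(0,0)
Op 5: place BQ@(4,3)
Per-piece attacks for B:
  BQ@(0,0): attacks (0,1) (0,2) (0,3) (0,4) (1,0) (2,0) (1,1) (2,2) (3,3) (4,4) [ray(1,0) blocked at (2,0)]
  BQ@(4,3): attacks (4,4) (4,2) (4,1) (4,0) (3,3) (2,3) (1,3) (0,3) (3,4) (3,2) [ray(0,-1) blocked at (4,0); ray(-1,-1) blocked at (3,2)]
B attacks (0,2): yes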